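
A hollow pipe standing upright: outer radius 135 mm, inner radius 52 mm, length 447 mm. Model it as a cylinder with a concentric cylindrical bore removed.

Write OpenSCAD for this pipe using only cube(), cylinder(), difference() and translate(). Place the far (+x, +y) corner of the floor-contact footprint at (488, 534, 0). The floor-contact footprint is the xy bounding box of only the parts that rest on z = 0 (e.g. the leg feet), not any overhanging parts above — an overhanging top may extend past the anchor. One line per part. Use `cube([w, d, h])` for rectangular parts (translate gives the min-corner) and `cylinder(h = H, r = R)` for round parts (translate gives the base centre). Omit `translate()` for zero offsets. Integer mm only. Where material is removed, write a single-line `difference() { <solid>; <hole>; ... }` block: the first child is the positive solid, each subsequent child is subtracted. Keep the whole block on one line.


difference() { translate([353, 399, 0]) cylinder(h = 447, r = 135); translate([353, 399, 0]) cylinder(h = 447, r = 52); }


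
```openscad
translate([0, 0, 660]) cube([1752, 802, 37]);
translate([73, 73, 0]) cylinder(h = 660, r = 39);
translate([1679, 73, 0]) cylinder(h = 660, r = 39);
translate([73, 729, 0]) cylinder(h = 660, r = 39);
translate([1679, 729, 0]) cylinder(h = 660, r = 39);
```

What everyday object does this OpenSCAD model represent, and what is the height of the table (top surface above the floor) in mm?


A table. The table height is 697 mm.

A 1752×802×37 slab sits at z = 660 on four Ø78 mm round legs — a table. The top surface is at 660 + 37 = 697 mm.


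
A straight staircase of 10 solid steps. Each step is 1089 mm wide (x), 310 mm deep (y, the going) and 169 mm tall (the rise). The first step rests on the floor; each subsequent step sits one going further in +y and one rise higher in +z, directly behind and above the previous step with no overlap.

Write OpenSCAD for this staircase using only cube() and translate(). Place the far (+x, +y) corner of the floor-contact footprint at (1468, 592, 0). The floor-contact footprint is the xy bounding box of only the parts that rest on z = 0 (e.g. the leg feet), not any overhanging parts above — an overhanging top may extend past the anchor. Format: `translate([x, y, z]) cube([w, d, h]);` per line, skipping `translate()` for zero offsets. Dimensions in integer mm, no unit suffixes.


translate([379, 282, 0]) cube([1089, 310, 169]);
translate([379, 592, 169]) cube([1089, 310, 169]);
translate([379, 902, 338]) cube([1089, 310, 169]);
translate([379, 1212, 507]) cube([1089, 310, 169]);
translate([379, 1522, 676]) cube([1089, 310, 169]);
translate([379, 1832, 845]) cube([1089, 310, 169]);
translate([379, 2142, 1014]) cube([1089, 310, 169]);
translate([379, 2452, 1183]) cube([1089, 310, 169]);
translate([379, 2762, 1352]) cube([1089, 310, 169]);
translate([379, 3072, 1521]) cube([1089, 310, 169]);


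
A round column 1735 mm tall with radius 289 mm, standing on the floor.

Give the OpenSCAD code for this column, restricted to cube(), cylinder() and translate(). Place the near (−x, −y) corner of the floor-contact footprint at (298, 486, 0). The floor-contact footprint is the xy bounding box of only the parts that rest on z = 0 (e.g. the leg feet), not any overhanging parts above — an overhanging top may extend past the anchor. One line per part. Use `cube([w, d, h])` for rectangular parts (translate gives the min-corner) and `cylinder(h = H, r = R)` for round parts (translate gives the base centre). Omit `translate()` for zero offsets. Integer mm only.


translate([587, 775, 0]) cylinder(h = 1735, r = 289);


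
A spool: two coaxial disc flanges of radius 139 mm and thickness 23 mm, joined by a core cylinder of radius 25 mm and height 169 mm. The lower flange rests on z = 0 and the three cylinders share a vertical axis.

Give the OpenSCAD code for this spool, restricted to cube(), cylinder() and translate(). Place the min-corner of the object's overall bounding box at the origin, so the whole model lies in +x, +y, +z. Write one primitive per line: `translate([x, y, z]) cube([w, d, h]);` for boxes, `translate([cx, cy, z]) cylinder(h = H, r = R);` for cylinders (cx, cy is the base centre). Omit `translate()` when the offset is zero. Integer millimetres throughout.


translate([139, 139, 0]) cylinder(h = 23, r = 139);
translate([139, 139, 23]) cylinder(h = 169, r = 25);
translate([139, 139, 192]) cylinder(h = 23, r = 139);


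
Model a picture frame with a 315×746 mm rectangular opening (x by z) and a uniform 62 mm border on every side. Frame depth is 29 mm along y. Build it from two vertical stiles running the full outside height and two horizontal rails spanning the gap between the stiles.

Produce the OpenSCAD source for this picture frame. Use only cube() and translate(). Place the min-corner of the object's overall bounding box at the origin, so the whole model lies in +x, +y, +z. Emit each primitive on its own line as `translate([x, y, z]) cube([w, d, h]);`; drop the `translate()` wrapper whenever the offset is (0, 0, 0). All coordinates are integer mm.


cube([62, 29, 870]);
translate([377, 0, 0]) cube([62, 29, 870]);
translate([62, 0, 0]) cube([315, 29, 62]);
translate([62, 0, 808]) cube([315, 29, 62]);


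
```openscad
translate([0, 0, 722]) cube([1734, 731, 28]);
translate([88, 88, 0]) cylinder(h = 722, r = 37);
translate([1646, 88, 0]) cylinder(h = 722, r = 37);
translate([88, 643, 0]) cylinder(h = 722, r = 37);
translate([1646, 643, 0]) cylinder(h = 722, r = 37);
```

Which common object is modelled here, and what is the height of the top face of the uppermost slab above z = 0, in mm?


A table. The table height is 750 mm.

A 1734×731×28 slab sits at z = 722 on four Ø74 mm round legs — a table. The top surface is at 722 + 28 = 750 mm.


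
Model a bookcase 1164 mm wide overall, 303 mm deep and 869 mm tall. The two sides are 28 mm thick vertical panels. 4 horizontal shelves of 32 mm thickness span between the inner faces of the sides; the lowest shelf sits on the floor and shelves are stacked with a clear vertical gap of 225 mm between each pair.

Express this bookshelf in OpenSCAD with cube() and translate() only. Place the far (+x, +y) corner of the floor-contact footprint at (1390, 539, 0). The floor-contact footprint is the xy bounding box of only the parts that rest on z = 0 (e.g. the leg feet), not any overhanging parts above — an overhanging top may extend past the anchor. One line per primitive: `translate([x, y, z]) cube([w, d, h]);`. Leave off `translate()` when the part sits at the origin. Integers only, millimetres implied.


translate([226, 236, 0]) cube([28, 303, 869]);
translate([1362, 236, 0]) cube([28, 303, 869]);
translate([254, 236, 0]) cube([1108, 303, 32]);
translate([254, 236, 257]) cube([1108, 303, 32]);
translate([254, 236, 514]) cube([1108, 303, 32]);
translate([254, 236, 771]) cube([1108, 303, 32]);


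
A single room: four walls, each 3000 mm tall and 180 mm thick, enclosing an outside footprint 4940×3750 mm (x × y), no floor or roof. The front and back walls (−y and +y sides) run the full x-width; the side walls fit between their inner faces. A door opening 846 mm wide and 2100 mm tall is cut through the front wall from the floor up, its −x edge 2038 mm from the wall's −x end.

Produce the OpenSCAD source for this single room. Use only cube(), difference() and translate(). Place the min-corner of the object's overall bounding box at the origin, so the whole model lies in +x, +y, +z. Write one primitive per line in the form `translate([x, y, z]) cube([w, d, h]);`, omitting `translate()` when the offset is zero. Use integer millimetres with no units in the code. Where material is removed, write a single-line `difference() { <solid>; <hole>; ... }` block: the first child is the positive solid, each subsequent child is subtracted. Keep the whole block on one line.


difference() { cube([4940, 180, 3000]); translate([2038, 0, 0]) cube([846, 180, 2100]); }
translate([0, 3570, 0]) cube([4940, 180, 3000]);
translate([0, 180, 0]) cube([180, 3390, 3000]);
translate([4760, 180, 0]) cube([180, 3390, 3000]);


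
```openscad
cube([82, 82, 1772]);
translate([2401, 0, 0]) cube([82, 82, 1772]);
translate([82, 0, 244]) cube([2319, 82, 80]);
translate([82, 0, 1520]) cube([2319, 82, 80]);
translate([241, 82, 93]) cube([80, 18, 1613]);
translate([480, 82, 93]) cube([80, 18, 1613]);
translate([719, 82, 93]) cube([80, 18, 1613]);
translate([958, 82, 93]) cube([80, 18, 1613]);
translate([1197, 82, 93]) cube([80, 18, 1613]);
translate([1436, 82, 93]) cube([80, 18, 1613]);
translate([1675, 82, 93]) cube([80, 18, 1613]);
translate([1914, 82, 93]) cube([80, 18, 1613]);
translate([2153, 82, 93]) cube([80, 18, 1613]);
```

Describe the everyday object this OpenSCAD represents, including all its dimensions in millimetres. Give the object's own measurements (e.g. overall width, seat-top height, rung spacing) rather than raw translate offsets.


A fence section. Two 82×82 mm posts, 1772 mm tall, stand on the floor with a clear span of 2319 mm between their inner faces. Two horizontal rails of 82×80 mm section span the gap between the posts with their undersides at z = 244 mm and z = 1520 mm, flush with the posts' −y face. 9 pickets, each 80 mm wide, 18 mm thick and 1613 mm tall, are fixed to the +y face of the rails with their bottoms at z = 93 mm, spaced across the span with a 159 mm gap after the −x post and between neighbouring pickets, with 168 mm left before the +x post.


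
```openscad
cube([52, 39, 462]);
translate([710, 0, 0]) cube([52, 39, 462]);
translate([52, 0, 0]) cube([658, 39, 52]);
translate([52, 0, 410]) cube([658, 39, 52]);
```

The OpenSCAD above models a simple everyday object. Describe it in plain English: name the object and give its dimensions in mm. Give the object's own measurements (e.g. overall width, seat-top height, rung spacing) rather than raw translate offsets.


A rectangular picture frame lying in the x–z plane (depth along y). The opening is 658 mm wide (x) by 358 mm tall (z), surrounded by a border 52 mm wide on all four sides. The frame is 39 mm deep and is made of two full-height vertical stiles with two horizontal rails fitted between them.


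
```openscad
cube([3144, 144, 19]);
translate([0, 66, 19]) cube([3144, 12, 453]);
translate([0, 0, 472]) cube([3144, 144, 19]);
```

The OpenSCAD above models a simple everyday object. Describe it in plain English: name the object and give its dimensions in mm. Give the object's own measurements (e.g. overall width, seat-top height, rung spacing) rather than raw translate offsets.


An I-beam lying along x, 3144 mm long. Overall section height 491 mm. Two flanges 144 mm wide (y) and 19 mm thick, one on the floor and one at the top; a web 12 mm thick runs between them, centred on the flange width.


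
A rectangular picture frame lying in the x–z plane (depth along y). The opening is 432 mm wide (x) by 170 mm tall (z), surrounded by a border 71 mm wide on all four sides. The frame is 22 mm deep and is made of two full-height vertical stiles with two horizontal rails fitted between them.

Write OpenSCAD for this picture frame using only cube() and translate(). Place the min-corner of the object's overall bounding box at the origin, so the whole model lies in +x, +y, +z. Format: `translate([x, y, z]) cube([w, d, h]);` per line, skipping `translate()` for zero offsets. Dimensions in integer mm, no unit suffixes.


cube([71, 22, 312]);
translate([503, 0, 0]) cube([71, 22, 312]);
translate([71, 0, 0]) cube([432, 22, 71]);
translate([71, 0, 241]) cube([432, 22, 71]);


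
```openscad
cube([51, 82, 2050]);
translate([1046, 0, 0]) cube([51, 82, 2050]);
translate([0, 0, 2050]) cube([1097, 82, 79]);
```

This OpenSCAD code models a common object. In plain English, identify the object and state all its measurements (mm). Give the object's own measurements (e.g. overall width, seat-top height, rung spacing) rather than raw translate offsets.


A door frame. The clear opening is 995 mm wide and 2050 mm high. Two 51 mm wide jambs, 82 mm deep, stand either side of the opening from the floor to the top of the opening. A 79 mm thick head sits across the top of both jambs, spanning the full outside width of the frame.


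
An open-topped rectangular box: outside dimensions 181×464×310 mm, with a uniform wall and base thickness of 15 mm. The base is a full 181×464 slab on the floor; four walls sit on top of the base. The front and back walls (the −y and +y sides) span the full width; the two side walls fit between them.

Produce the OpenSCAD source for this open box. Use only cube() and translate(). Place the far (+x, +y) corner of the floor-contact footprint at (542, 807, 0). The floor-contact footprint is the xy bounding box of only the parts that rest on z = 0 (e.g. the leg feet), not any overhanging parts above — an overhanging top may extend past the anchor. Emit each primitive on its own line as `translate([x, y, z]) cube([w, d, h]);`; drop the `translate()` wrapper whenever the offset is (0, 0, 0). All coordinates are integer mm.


translate([361, 343, 0]) cube([181, 464, 15]);
translate([361, 343, 15]) cube([181, 15, 295]);
translate([361, 792, 15]) cube([181, 15, 295]);
translate([361, 358, 15]) cube([15, 434, 295]);
translate([527, 358, 15]) cube([15, 434, 295]);


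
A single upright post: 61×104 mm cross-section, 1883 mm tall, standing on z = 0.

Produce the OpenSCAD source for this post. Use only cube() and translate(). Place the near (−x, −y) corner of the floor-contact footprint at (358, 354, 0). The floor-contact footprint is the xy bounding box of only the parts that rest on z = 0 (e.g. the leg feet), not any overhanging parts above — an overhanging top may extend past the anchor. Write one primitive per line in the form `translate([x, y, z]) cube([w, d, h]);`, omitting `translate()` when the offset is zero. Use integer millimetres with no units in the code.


translate([358, 354, 0]) cube([61, 104, 1883]);


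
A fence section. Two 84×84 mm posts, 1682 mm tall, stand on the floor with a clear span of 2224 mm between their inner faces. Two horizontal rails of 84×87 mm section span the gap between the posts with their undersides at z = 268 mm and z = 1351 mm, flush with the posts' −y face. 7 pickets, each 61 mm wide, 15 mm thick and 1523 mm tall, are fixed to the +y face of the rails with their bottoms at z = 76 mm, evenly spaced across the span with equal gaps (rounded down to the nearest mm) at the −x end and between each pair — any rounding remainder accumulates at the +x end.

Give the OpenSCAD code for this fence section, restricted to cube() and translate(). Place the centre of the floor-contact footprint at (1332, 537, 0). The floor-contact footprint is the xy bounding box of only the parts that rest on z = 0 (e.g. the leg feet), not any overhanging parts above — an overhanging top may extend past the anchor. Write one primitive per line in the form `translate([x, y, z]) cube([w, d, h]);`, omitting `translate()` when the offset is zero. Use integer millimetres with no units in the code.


translate([136, 495, 0]) cube([84, 84, 1682]);
translate([2444, 495, 0]) cube([84, 84, 1682]);
translate([220, 495, 268]) cube([2224, 84, 87]);
translate([220, 495, 1351]) cube([2224, 84, 87]);
translate([444, 579, 76]) cube([61, 15, 1523]);
translate([729, 579, 76]) cube([61, 15, 1523]);
translate([1014, 579, 76]) cube([61, 15, 1523]);
translate([1299, 579, 76]) cube([61, 15, 1523]);
translate([1584, 579, 76]) cube([61, 15, 1523]);
translate([1869, 579, 76]) cube([61, 15, 1523]);
translate([2154, 579, 76]) cube([61, 15, 1523]);


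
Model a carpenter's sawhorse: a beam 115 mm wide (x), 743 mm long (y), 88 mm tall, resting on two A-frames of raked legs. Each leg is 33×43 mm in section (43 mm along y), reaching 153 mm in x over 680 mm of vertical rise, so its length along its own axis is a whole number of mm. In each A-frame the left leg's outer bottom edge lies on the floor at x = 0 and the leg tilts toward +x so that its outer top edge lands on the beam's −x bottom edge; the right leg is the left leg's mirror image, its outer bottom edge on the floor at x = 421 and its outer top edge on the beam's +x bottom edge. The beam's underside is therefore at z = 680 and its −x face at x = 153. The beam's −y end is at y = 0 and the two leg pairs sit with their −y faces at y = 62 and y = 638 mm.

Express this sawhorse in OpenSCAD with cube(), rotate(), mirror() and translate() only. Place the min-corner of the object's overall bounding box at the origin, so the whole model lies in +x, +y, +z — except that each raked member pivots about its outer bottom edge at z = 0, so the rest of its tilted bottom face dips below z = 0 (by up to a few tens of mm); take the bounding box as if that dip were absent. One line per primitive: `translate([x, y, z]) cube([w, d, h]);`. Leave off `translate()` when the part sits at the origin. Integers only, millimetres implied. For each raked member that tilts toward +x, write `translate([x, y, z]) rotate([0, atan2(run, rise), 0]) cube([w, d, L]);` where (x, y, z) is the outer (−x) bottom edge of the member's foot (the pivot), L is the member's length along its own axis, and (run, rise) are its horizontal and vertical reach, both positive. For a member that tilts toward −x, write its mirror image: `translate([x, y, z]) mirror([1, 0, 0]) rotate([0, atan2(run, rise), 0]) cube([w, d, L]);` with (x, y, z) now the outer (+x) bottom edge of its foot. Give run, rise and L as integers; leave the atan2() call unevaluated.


translate([153, 0, 680]) cube([115, 743, 88]);
translate([0, 62, 0]) rotate([0, atan2(153, 680), 0]) cube([33, 43, 697]);
translate([421, 62, 0]) mirror([1, 0, 0]) rotate([0, atan2(153, 680), 0]) cube([33, 43, 697]);
translate([0, 638, 0]) rotate([0, atan2(153, 680), 0]) cube([33, 43, 697]);
translate([421, 638, 0]) mirror([1, 0, 0]) rotate([0, atan2(153, 680), 0]) cube([33, 43, 697]);


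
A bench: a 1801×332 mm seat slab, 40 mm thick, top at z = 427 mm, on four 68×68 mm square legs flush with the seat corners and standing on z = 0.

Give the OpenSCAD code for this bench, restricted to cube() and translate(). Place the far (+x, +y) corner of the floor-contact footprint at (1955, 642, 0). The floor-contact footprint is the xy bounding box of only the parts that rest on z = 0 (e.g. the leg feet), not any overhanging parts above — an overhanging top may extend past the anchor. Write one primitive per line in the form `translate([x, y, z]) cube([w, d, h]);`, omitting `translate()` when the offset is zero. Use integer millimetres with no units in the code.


translate([154, 310, 387]) cube([1801, 332, 40]);
translate([154, 310, 0]) cube([68, 68, 387]);
translate([154, 574, 0]) cube([68, 68, 387]);
translate([1887, 310, 0]) cube([68, 68, 387]);
translate([1887, 574, 0]) cube([68, 68, 387]);


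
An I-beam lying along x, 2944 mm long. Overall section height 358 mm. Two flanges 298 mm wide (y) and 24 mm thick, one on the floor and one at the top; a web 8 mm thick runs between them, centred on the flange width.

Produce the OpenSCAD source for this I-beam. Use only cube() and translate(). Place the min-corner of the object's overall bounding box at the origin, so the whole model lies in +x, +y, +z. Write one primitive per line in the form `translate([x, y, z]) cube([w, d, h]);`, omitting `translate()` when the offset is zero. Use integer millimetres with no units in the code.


cube([2944, 298, 24]);
translate([0, 145, 24]) cube([2944, 8, 310]);
translate([0, 0, 334]) cube([2944, 298, 24]);


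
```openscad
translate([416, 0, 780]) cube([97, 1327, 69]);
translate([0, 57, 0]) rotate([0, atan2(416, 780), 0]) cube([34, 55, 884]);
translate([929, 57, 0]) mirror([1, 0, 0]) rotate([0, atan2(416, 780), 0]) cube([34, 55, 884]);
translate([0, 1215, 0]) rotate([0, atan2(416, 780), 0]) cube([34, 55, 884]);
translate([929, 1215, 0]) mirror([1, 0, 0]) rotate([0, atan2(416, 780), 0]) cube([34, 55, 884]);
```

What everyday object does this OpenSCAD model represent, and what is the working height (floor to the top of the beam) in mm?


A sawhorse. The overall height is 849 mm.

A beam across two mirrored pairs of raked legs — a sawhorse. The beam's underside is at z = 780 (matching the legs' vertical rise in atan2(416, 780)) and the beam is 69 mm tall, so its top is at 780 + 69 = 849 mm. The raked legs top out at the beam's underside, so that is the highest point.


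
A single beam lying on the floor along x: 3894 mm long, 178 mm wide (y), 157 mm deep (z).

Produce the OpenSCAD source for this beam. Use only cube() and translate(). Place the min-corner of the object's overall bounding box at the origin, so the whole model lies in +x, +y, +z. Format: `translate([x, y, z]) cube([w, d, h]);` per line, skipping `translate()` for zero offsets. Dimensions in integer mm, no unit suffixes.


cube([3894, 178, 157]);


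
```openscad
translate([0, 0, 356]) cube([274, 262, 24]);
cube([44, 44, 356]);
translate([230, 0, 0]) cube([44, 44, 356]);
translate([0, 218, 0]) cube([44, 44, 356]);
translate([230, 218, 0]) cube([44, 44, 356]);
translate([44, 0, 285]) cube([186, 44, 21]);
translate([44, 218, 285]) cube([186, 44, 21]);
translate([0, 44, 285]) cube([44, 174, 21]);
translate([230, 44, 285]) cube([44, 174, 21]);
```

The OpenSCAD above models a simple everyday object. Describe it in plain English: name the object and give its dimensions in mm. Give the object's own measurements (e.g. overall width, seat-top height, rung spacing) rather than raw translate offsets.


A four-legged stool. The seat is a 274×262×24 mm slab whose top surface is at z = 380 mm; four square legs, each 44×44 mm in cross-section, run from the floor (z = 0) to the underside of the seat, each flush with a corner of the seat. Four stretchers, 44 mm wide and 21 mm tall, connect adjacent legs with their undersides at z = 285 mm, each running between the inner faces of the legs it joins and aligned with the legs' outer faces on the other axis.


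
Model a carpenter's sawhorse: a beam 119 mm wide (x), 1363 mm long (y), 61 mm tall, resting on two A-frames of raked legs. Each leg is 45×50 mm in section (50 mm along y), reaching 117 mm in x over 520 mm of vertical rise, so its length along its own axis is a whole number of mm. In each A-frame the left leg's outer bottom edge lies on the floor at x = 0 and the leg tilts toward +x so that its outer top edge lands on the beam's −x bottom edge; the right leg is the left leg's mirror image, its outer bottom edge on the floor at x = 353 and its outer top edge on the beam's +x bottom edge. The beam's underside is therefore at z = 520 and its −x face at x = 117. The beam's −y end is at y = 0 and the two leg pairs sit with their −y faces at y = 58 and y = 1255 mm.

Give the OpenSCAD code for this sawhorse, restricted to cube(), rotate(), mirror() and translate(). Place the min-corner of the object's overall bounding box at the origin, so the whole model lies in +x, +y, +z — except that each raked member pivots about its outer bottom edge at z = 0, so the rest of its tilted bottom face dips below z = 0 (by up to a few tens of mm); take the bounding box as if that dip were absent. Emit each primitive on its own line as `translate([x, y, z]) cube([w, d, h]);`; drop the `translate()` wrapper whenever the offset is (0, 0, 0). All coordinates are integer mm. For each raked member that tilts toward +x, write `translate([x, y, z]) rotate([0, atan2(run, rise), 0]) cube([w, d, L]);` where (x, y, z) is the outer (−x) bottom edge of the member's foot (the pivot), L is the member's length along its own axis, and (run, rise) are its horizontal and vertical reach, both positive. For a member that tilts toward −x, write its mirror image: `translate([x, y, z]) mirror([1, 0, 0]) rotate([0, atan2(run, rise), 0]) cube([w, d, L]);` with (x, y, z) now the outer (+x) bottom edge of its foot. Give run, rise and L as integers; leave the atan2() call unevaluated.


translate([117, 0, 520]) cube([119, 1363, 61]);
translate([0, 58, 0]) rotate([0, atan2(117, 520), 0]) cube([45, 50, 533]);
translate([353, 58, 0]) mirror([1, 0, 0]) rotate([0, atan2(117, 520), 0]) cube([45, 50, 533]);
translate([0, 1255, 0]) rotate([0, atan2(117, 520), 0]) cube([45, 50, 533]);
translate([353, 1255, 0]) mirror([1, 0, 0]) rotate([0, atan2(117, 520), 0]) cube([45, 50, 533]);


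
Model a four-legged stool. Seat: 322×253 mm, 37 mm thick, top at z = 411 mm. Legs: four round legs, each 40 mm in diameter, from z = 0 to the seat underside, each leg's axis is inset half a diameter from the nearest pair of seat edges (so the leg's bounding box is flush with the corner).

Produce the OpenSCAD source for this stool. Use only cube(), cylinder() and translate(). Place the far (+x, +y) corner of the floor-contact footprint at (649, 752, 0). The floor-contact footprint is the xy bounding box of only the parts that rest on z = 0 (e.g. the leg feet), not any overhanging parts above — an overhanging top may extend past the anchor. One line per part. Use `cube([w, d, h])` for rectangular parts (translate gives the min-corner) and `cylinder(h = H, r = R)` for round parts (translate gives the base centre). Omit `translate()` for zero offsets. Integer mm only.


// leg_h = 411 - 37 = 374
translate([327, 499, 374]) cube([322, 253, 37]);
translate([347, 519, 0]) cylinder(h = 374, r = 20);
translate([629, 519, 0]) cylinder(h = 374, r = 20);
translate([347, 732, 0]) cylinder(h = 374, r = 20);
translate([629, 732, 0]) cylinder(h = 374, r = 20);


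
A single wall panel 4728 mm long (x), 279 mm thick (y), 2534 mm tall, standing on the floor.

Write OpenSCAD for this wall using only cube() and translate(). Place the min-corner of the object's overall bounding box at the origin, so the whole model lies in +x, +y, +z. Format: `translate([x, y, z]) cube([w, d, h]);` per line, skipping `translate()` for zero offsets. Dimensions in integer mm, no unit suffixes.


cube([4728, 279, 2534]);


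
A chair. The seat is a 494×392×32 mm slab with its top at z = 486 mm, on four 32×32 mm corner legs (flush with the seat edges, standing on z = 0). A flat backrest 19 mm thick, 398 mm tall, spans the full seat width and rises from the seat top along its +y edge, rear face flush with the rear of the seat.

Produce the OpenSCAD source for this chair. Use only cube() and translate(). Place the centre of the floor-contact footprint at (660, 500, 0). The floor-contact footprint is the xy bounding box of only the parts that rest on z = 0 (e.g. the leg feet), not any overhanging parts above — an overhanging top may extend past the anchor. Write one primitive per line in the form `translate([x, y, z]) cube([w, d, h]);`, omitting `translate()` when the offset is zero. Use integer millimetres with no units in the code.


// leg_h = 486 - 32 = 454
translate([413, 304, 454]) cube([494, 392, 32]);
translate([413, 304, 0]) cube([32, 32, 454]);
translate([875, 304, 0]) cube([32, 32, 454]);
translate([413, 664, 0]) cube([32, 32, 454]);
translate([875, 664, 0]) cube([32, 32, 454]);
translate([413, 677, 486]) cube([494, 19, 398]);


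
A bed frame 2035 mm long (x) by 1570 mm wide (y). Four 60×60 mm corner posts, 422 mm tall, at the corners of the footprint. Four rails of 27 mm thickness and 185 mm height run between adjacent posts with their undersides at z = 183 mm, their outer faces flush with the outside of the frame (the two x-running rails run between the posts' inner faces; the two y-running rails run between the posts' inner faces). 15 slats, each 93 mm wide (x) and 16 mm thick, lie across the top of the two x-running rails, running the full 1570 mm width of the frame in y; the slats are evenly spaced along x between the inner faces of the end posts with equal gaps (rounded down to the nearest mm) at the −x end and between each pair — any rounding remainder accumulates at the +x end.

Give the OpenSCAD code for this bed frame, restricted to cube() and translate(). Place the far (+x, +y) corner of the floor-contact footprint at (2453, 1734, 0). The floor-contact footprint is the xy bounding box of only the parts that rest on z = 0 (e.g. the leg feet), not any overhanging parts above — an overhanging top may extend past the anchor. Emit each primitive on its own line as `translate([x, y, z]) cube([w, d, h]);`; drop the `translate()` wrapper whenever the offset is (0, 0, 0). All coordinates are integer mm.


translate([418, 164, 0]) cube([60, 60, 422]);
translate([418, 1674, 0]) cube([60, 60, 422]);
translate([2393, 164, 0]) cube([60, 60, 422]);
translate([2393, 1674, 0]) cube([60, 60, 422]);
translate([478, 164, 183]) cube([1915, 27, 185]);
translate([478, 1707, 183]) cube([1915, 27, 185]);
translate([418, 224, 183]) cube([27, 1450, 185]);
translate([2426, 224, 183]) cube([27, 1450, 185]);
translate([510, 164, 368]) cube([93, 1570, 16]);
translate([635, 164, 368]) cube([93, 1570, 16]);
translate([760, 164, 368]) cube([93, 1570, 16]);
translate([885, 164, 368]) cube([93, 1570, 16]);
translate([1010, 164, 368]) cube([93, 1570, 16]);
translate([1135, 164, 368]) cube([93, 1570, 16]);
translate([1260, 164, 368]) cube([93, 1570, 16]);
translate([1385, 164, 368]) cube([93, 1570, 16]);
translate([1510, 164, 368]) cube([93, 1570, 16]);
translate([1635, 164, 368]) cube([93, 1570, 16]);
translate([1760, 164, 368]) cube([93, 1570, 16]);
translate([1885, 164, 368]) cube([93, 1570, 16]);
translate([2010, 164, 368]) cube([93, 1570, 16]);
translate([2135, 164, 368]) cube([93, 1570, 16]);
translate([2260, 164, 368]) cube([93, 1570, 16]);


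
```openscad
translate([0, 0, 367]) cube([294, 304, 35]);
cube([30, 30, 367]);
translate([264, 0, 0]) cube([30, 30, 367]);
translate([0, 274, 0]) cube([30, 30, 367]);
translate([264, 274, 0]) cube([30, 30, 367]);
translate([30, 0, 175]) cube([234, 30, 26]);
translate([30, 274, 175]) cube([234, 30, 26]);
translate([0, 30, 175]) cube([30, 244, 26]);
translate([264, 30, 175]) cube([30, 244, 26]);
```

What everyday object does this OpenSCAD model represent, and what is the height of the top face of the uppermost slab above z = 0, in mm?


A stool. The seat height is 402 mm.

A 294×304×35 slab at z = 367 on four corner posts — a stool. The seat top is 367 + 35 = 402 mm.


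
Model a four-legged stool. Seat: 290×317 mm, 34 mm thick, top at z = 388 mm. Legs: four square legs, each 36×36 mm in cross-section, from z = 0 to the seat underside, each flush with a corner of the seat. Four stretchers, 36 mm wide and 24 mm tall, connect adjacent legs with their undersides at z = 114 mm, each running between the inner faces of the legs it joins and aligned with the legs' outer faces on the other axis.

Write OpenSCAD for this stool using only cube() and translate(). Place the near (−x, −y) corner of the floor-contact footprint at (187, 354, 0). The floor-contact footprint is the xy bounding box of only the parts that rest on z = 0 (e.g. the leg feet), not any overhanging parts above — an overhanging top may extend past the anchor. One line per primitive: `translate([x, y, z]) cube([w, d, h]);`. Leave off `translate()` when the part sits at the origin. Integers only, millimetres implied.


translate([187, 354, 354]) cube([290, 317, 34]);
translate([187, 354, 0]) cube([36, 36, 354]);
translate([441, 354, 0]) cube([36, 36, 354]);
translate([187, 635, 0]) cube([36, 36, 354]);
translate([441, 635, 0]) cube([36, 36, 354]);
translate([223, 354, 114]) cube([218, 36, 24]);
translate([223, 635, 114]) cube([218, 36, 24]);
translate([187, 390, 114]) cube([36, 245, 24]);
translate([441, 390, 114]) cube([36, 245, 24]);


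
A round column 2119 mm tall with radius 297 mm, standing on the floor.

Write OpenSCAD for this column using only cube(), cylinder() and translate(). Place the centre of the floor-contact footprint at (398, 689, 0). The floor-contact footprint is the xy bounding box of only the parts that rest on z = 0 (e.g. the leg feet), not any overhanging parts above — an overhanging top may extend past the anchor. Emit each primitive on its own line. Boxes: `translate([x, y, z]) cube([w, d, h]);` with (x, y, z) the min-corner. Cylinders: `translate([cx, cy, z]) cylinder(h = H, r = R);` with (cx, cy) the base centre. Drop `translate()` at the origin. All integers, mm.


translate([398, 689, 0]) cylinder(h = 2119, r = 297);


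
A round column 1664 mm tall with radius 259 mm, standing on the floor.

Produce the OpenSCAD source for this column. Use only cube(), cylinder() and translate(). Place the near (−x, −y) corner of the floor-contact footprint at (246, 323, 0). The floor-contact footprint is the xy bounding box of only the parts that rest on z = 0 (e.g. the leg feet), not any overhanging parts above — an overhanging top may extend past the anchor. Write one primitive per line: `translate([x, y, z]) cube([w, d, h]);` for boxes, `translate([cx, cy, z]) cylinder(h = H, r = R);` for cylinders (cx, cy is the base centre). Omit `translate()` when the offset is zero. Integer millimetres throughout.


translate([505, 582, 0]) cylinder(h = 1664, r = 259);


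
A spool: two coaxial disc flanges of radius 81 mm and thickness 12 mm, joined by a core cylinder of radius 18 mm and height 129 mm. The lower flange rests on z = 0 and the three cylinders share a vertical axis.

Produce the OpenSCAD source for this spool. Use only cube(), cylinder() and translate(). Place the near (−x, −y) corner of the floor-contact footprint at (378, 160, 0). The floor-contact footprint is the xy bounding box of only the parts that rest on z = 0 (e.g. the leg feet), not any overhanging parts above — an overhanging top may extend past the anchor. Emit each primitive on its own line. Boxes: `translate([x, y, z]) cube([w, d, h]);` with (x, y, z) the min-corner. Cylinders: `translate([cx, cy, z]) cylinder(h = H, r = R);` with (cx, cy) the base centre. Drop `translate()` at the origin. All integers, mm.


translate([459, 241, 0]) cylinder(h = 12, r = 81);
translate([459, 241, 12]) cylinder(h = 129, r = 18);
translate([459, 241, 141]) cylinder(h = 12, r = 81);


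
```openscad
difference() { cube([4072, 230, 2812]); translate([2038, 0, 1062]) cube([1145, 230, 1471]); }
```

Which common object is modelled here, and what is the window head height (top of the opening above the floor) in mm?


A wall with a window opening. The window head height is 2533 mm.

A wall with a rectangular opening subtracted — a window. Sill at z = 1062, opening 1471 mm tall, so the head is at 1062 + 1471 = 2533 mm.


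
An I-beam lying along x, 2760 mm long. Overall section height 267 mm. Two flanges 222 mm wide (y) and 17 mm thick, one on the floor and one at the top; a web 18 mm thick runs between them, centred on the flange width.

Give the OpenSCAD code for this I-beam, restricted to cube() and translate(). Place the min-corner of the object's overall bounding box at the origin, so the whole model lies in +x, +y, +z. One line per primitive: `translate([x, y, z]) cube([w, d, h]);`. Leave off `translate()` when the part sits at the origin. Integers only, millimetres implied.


cube([2760, 222, 17]);
translate([0, 102, 17]) cube([2760, 18, 233]);
translate([0, 0, 250]) cube([2760, 222, 17]);


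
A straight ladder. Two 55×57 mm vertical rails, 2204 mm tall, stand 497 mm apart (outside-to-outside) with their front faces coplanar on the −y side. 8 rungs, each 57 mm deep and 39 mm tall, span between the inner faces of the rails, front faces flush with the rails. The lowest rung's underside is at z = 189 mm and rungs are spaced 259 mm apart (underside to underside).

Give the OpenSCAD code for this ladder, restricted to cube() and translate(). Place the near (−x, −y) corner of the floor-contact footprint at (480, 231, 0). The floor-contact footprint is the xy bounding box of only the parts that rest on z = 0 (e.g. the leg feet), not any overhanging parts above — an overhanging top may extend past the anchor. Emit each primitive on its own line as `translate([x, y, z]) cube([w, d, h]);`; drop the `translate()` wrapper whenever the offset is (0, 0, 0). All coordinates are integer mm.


translate([480, 231, 0]) cube([55, 57, 2204]);
translate([922, 231, 0]) cube([55, 57, 2204]);
translate([535, 231, 189]) cube([387, 57, 39]);
translate([535, 231, 448]) cube([387, 57, 39]);
translate([535, 231, 707]) cube([387, 57, 39]);
translate([535, 231, 966]) cube([387, 57, 39]);
translate([535, 231, 1225]) cube([387, 57, 39]);
translate([535, 231, 1484]) cube([387, 57, 39]);
translate([535, 231, 1743]) cube([387, 57, 39]);
translate([535, 231, 2002]) cube([387, 57, 39]);


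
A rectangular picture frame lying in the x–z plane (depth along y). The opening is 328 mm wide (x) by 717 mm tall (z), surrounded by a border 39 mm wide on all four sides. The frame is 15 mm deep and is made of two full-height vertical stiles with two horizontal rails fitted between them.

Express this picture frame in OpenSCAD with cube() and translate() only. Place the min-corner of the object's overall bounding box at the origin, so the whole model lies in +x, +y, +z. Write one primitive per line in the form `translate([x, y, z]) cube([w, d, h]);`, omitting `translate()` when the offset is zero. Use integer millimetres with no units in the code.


cube([39, 15, 795]);
translate([367, 0, 0]) cube([39, 15, 795]);
translate([39, 0, 0]) cube([328, 15, 39]);
translate([39, 0, 756]) cube([328, 15, 39]);


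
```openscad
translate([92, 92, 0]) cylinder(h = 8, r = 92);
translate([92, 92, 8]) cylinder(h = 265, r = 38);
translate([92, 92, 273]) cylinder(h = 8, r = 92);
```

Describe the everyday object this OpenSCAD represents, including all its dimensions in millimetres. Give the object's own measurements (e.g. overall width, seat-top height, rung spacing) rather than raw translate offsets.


A spool: two coaxial disc flanges of radius 92 mm and thickness 8 mm, joined by a core cylinder of radius 38 mm and height 265 mm. The lower flange rests on z = 0 and the three cylinders share a vertical axis.


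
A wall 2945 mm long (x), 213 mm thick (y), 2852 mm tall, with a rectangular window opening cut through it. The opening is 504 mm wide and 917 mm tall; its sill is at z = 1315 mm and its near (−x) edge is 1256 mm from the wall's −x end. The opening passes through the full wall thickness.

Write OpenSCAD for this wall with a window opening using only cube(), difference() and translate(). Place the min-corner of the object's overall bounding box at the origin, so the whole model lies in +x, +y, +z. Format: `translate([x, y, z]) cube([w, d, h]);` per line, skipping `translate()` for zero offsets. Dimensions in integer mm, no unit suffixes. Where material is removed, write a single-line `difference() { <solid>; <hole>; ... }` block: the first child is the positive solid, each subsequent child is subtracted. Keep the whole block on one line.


difference() { cube([2945, 213, 2852]); translate([1256, 0, 1315]) cube([504, 213, 917]); }


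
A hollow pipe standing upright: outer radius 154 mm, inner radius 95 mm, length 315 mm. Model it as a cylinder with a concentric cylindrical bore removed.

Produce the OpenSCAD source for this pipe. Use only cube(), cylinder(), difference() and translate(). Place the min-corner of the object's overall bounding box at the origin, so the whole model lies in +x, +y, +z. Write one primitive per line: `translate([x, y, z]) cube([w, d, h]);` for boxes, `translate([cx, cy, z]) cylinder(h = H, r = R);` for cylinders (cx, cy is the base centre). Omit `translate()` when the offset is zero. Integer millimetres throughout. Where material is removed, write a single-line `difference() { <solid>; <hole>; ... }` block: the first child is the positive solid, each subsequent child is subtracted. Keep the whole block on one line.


difference() { translate([154, 154, 0]) cylinder(h = 315, r = 154); translate([154, 154, 0]) cylinder(h = 315, r = 95); }


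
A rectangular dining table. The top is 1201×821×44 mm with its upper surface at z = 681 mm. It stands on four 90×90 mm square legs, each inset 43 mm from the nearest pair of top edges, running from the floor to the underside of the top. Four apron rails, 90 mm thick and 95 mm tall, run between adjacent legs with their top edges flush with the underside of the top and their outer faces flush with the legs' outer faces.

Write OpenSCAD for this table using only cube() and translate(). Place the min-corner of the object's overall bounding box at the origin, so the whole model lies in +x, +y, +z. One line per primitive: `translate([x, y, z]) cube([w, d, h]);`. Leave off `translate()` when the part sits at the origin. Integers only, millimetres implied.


translate([0, 0, 637]) cube([1201, 821, 44]);
translate([43, 43, 0]) cube([90, 90, 637]);
translate([1068, 43, 0]) cube([90, 90, 637]);
translate([43, 688, 0]) cube([90, 90, 637]);
translate([1068, 688, 0]) cube([90, 90, 637]);
translate([133, 43, 542]) cube([935, 90, 95]);
translate([133, 688, 542]) cube([935, 90, 95]);
translate([43, 133, 542]) cube([90, 555, 95]);
translate([1068, 133, 542]) cube([90, 555, 95]);
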